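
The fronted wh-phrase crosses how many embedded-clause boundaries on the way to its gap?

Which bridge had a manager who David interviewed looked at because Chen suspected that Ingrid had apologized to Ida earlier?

"which bridge" originates inside the matrix clause — no clause boundary is crossed.

0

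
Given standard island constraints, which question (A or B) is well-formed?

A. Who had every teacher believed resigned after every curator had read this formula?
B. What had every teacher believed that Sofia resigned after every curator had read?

A

In B, the wh-phrase is extracted from inside an adjunct island (introduced by "after"), which blocks movement.
In A, the extraction path crosses only that-complement boundaries, which are transparent.
So A is grammatical.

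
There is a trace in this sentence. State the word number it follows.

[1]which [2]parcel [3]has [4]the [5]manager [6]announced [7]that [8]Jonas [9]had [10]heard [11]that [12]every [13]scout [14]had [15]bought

The displaced element is "which parcel" (word 2).
It is linked across 2 clause boundaries (that → that).
It functions as the direct object of "bought", so the gap sits immediately after word 15 ("bought").
Base order: The manager has announced that Jonas had heard that every scout had bought which parcel.

15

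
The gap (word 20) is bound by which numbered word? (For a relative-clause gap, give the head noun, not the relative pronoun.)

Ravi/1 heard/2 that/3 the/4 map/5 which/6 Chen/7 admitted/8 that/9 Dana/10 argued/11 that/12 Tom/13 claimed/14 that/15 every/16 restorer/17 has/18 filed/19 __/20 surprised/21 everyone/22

The gap at 20 is the object of "filed", inside a relative clause.
The relative pronoun is "which" (word 6); it is bound by the head noun immediately before it.
Its filler is the head noun "map", at word 5.

5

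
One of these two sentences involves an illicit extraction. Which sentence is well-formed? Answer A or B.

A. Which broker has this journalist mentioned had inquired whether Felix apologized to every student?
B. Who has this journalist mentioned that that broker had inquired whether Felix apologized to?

In B, the wh-phrase is extracted from inside a wh-island (introduced by "whether"), which blocks movement.
In A, the extraction path crosses only that-complement boundaries, which are transparent.
So A is grammatical.

A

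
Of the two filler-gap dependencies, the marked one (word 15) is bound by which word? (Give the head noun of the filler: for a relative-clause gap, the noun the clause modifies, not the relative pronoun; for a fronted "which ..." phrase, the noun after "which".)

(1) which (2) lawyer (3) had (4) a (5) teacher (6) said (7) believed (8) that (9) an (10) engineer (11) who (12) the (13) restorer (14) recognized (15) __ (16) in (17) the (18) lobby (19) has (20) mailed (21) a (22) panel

10

The marked gap is inside the relative clause, the direct object of "recognized".
Its filler is the head noun "engineer" (via "who"), at word 10.
(The other dependency links word 2 to a gap after word 6.)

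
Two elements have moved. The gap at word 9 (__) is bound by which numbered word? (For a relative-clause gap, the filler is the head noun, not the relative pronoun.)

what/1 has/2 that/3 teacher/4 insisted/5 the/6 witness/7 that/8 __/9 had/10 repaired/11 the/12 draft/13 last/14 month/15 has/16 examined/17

The marked gap is inside the relative clause, the subject of "repaired".
Its filler is the head noun "witness" (via "that"), at word 7.
(The other dependency links word 1 to a gap after word 17.)

7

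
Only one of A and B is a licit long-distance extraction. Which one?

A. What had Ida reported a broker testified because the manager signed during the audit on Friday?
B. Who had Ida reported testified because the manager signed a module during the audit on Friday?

In A, the wh-phrase is extracted from inside an adjunct island (introduced by "because"), which blocks movement.
In B, the extraction path crosses only that-complement boundaries, which are transparent.
So B is grammatical.

B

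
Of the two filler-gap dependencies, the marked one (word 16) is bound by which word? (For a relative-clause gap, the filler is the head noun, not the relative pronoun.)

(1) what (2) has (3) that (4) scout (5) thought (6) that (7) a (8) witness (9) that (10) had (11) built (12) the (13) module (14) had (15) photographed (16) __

1

The marked gap is the direct object of "photographed".
Its filler is the fronted wh-phrase "what", at word 1.
(The other dependency links word 8 to a gap after word 9.)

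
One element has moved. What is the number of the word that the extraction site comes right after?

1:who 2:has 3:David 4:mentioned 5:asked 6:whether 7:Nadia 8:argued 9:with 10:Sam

4

The displaced element is "who" (word 1).
It is linked across 1 clause boundary (Ø).
It functions as the subject of "asked", so the gap sits immediately after word 4 ("mentioned").
Base order: David has mentioned that who asked whether Nadia argued with Sam.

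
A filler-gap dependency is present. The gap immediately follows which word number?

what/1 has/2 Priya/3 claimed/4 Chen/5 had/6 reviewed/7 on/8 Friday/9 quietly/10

7

The displaced element is "what" (word 1).
It is linked across 1 clause boundary (Ø).
It functions as the direct object of "reviewed", so the gap sits immediately after word 7 ("reviewed").
Base order: Priya has claimed Chen had reviewed what on Friday quietly.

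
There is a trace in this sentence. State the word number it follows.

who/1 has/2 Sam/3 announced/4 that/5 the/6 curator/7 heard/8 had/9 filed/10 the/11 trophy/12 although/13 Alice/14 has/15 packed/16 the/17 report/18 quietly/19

The displaced element is "who" (word 1).
It is linked across 2 clause boundaries (that → Ø).
It functions as the subject of "filed", so the gap sits immediately after word 8 ("heard").
Base order: Sam has announced that the curator heard that who had filed the trophy although Alice has packed the report quietly.

8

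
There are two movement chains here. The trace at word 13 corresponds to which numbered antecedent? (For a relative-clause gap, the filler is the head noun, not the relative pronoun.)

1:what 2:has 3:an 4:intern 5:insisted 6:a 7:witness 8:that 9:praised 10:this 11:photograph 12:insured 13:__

The marked gap is the direct object of "insured".
Its filler is the fronted wh-phrase "what", at word 1.
(The other dependency links word 7 to a gap after word 8.)

1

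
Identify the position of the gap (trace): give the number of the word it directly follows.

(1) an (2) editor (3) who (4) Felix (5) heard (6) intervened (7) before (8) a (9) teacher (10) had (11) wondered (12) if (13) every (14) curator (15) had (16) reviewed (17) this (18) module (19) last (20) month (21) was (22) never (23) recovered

5

The displaced element is "an editor" (word 2).
It is linked across 1 clause boundary (Ø).
It functions as the subject of "intervened", so the gap sits immediately after word 5 ("heard").
Base order: Felix heard that an editor intervened before a teacher had wondered if every curator had reviewed this module last month.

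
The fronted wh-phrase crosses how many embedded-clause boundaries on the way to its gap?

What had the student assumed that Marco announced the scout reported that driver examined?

3

"what" is extracted from the object of "examined".
Boundaries crossed, outermost first: [that], [Ø], [Ø] — 3 in total.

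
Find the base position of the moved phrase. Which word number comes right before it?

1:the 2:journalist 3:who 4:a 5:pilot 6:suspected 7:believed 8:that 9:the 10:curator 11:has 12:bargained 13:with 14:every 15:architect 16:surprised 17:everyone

The displaced element is "the journalist" (word 2).
It is linked across 1 clause boundary (Ø).
It functions as the subject of "believed", so the gap sits immediately after word 6 ("suspected").
Base order: A pilot suspected that the journalist believed that the curator has bargained with every architect.

6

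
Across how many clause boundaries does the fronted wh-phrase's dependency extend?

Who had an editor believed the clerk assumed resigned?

2

"who" is extracted from the subject of "resigned".
Boundaries crossed, outermost first: [Ø], [Ø] — 2 in total.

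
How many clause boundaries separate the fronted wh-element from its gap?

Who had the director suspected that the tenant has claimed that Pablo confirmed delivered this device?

3

"who" is extracted from the subject of "delivered".
Boundaries crossed, outermost first: [that], [that], [Ø] — 3 in total.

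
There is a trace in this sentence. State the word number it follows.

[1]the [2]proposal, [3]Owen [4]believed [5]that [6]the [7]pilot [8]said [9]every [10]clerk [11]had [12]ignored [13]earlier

The displaced element is "the proposal" (word 2).
It is linked across 2 clause boundaries (that → Ø).
It functions as the direct object of "ignored", so the gap sits immediately after word 12 ("ignored").
Base order: Owen believed that the pilot said every clerk had ignored the proposal earlier.

12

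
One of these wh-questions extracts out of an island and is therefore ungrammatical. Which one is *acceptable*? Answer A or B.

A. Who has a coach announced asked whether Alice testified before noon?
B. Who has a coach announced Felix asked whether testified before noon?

A

In B, the wh-phrase is extracted from inside a wh-island (introduced by "whether"), which blocks movement.
In A, the extraction path crosses only that-complement boundaries, which are transparent.
So A is grammatical.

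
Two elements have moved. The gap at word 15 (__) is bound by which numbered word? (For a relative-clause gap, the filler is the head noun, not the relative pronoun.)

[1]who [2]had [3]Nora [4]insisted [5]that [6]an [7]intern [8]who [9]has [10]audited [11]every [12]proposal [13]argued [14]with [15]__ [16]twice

The marked gap is the object of the preposition "with" of "argued".
Its filler is the fronted wh-phrase "who", at word 1.
(The other dependency links word 7 to a gap after word 8.)

1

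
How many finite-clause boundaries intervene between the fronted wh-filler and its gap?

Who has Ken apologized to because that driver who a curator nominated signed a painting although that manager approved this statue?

"who" originates inside the matrix clause — no clause boundary is crossed.

0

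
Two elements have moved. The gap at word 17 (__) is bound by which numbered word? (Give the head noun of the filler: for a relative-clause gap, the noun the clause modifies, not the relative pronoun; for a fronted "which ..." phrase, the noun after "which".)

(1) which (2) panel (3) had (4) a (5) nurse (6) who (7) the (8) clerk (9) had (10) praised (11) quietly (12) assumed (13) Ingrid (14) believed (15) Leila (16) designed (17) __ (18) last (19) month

2

The marked gap is the direct object of "designed".
Its filler is the fronted wh-phrase "which panel", at word 2.
(The other dependency links word 5 to a gap after word 10.)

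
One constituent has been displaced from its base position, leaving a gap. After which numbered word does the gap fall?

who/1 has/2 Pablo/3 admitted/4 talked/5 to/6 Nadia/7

4

The displaced element is "who" (word 1).
It is linked across 1 clause boundary (Ø).
It functions as the subject of "talked", so the gap sits immediately after word 4 ("admitted").
Base order: Pablo has admitted who talked to Nadia.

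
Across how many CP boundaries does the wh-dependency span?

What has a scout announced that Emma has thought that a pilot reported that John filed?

3

"what" is extracted from the object of "filed".
Boundaries crossed, outermost first: [that], [that], [that] — 3 in total.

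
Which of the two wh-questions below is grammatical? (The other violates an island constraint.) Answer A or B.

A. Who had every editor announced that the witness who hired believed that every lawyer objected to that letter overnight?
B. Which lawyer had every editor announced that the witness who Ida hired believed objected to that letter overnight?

In A, the wh-phrase is extracted from inside a complex-NP island (relative clause) (introduced by "who"), which blocks movement.
In B, the extraction path crosses only that-complement boundaries, which are transparent.
So B is grammatical.

B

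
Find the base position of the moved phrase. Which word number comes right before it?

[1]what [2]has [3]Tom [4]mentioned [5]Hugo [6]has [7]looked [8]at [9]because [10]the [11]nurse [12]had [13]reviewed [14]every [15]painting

8

The displaced element is "what" (word 1).
It is linked across 1 clause boundary (Ø).
It functions as the object of the preposition "at" of "looked", so the gap sits immediately after word 8 ("at").
Base order: Tom has mentioned Hugo has looked at what because the nurse had reviewed every painting.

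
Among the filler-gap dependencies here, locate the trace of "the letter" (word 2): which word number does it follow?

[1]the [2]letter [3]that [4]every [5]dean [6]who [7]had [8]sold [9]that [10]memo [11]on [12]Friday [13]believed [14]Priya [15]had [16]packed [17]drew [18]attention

The displaced element is "the letter" (word 2).
It is linked across 1 clause boundary (Ø).
It functions as the direct object of "packed", so the gap sits immediately after word 16 ("packed").
Base order: Every dean who had sold that memo on Friday believed Priya had packed the letter.

16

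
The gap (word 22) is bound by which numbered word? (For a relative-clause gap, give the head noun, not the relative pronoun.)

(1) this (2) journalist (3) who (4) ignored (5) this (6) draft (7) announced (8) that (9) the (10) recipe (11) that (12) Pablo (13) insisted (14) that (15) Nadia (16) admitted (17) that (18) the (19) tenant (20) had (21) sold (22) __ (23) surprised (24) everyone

10

The gap at 22 is the object of "sold", inside a relative clause.
The relative pronoun is "that" (word 11); it is bound by the head noun immediately before it.
Its filler is the head noun "recipe", at word 10.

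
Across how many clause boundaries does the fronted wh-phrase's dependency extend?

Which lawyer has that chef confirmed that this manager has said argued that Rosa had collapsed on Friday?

2

"which lawyer" is extracted from the subject of "argued".
Boundaries crossed, outermost first: [that], [Ø] — 2 in total.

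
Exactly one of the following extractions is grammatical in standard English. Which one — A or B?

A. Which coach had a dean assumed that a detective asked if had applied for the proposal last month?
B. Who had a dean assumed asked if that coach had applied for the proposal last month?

In A, the wh-phrase is extracted from inside a wh-island (introduced by "if"), which blocks movement.
In B, the extraction path crosses only that-complement boundaries, which are transparent.
So B is grammatical.

B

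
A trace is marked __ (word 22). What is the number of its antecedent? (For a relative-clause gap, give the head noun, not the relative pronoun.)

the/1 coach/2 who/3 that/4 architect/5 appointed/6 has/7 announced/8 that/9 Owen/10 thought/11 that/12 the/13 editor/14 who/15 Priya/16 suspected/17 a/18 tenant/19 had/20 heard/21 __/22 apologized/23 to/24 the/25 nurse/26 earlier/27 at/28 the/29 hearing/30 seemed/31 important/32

The gap at 22 is the subject of "apologized", inside a relative clause.
The relative pronoun is "who" (word 15); it is bound by the head noun immediately before it.
Its filler is the head noun "editor", at word 14.

14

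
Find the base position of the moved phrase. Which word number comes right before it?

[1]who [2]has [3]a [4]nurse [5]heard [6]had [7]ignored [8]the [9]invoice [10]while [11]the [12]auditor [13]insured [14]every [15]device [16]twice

5

The displaced element is "who" (word 1).
It is linked across 1 clause boundary (Ø).
It functions as the subject of "ignored", so the gap sits immediately after word 5 ("heard").
Base order: A nurse has heard who had ignored the invoice while the auditor insured every device twice.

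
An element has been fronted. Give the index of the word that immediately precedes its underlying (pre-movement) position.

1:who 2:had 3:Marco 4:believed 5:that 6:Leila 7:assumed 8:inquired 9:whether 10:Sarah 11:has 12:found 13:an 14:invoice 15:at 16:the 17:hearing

7

The displaced element is "who" (word 1).
It is linked across 2 clause boundaries (that → Ø).
It functions as the subject of "inquired", so the gap sits immediately after word 7 ("assumed").
Base order: Marco had believed that Leila assumed who inquired whether Sarah has found an invoice at the hearing.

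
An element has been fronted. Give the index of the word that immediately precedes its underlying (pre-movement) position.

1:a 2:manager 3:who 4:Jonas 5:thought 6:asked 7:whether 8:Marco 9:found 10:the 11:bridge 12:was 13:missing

The displaced element is "a manager" (word 2).
It is linked across 1 clause boundary (Ø).
It functions as the subject of "asked", so the gap sits immediately after word 5 ("thought").
Base order: Jonas thought a manager asked whether Marco found the bridge.

5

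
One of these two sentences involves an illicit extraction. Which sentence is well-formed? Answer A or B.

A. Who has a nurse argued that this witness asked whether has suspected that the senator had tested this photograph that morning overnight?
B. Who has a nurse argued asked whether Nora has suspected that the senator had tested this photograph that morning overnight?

In A, the wh-phrase is extracted from inside a wh-island (introduced by "whether"), which blocks movement.
In B, the extraction path crosses only that-complement boundaries, which are transparent.
So B is grammatical.

B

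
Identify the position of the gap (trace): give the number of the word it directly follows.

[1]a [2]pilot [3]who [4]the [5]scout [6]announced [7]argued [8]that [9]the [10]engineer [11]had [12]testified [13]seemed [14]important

6

The displaced element is "a pilot" (word 2).
It is linked across 1 clause boundary (Ø).
It functions as the subject of "argued", so the gap sits immediately after word 6 ("announced").
Base order: The scout announced a pilot argued that the engineer had testified.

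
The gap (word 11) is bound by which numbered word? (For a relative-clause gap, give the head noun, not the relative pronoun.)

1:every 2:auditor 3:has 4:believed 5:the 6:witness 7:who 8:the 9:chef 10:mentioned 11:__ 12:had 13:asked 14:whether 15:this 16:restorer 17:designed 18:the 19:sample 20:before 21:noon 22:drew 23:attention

6

The gap at 11 is the subject of "asked", inside a relative clause.
The relative pronoun is "who" (word 7); it is bound by the head noun immediately before it.
Its filler is the head noun "witness", at word 6.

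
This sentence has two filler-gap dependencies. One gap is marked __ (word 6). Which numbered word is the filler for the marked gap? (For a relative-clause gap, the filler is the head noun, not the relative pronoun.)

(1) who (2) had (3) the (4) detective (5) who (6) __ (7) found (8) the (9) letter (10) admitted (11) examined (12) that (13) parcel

4

The marked gap is inside the relative clause, the subject of "found".
Its filler is the head noun "detective" (via "who"), at word 4.
(The other dependency links word 1 to a gap after word 10.)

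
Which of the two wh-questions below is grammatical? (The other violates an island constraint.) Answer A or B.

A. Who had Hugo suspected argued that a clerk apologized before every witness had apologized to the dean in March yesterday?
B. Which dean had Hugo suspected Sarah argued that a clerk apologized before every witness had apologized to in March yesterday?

In B, the wh-phrase is extracted from inside an adjunct island (introduced by "before"), which blocks movement.
In A, the extraction path crosses only that-complement boundaries, which are transparent.
So A is grammatical.

A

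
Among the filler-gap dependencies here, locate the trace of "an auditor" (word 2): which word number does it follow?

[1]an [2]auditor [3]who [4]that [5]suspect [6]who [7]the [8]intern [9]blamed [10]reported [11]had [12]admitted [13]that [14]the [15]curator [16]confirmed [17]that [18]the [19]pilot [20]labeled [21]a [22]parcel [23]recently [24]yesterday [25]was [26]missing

The displaced element is "an auditor" (word 2).
It is linked across 1 clause boundary (Ø).
It functions as the subject of "admitted", so the gap sits immediately after word 10 ("reported").
Base order: That suspect who the intern blamed reported that an auditor had admitted that the curator confirmed that the pilot labeled a parcel recently yesterday.

10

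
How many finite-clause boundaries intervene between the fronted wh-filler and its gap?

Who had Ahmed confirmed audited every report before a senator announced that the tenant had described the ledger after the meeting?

"who" is extracted from the subject of "audited".
Boundaries crossed, outermost first: [Ø] — 1 in total.

1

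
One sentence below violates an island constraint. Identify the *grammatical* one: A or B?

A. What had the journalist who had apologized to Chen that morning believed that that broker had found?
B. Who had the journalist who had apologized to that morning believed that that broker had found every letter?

A

In B, the wh-phrase is extracted from inside a complex-NP island (relative clause) (introduced by "who"), which blocks movement.
In A, the extraction path crosses only that-complement boundaries, which are transparent.
So A is grammatical.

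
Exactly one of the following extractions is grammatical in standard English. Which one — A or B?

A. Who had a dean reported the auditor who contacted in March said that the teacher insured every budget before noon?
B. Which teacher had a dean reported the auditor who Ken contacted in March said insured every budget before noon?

B

In A, the wh-phrase is extracted from inside a complex-NP island (relative clause) (introduced by "who"), which blocks movement.
In B, the extraction path crosses only that-complement boundaries, which are transparent.
So B is grammatical.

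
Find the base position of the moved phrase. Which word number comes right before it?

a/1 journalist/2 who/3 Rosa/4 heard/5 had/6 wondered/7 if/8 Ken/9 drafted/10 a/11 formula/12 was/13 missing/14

The displaced element is "a journalist" (word 2).
It is linked across 1 clause boundary (Ø).
It functions as the subject of "wondered", so the gap sits immediately after word 5 ("heard").
Base order: Rosa heard that a journalist had wondered if Ken drafted a formula.

5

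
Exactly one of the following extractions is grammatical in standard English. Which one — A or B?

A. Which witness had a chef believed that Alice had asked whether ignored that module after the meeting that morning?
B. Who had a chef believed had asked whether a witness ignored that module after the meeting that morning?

B

In A, the wh-phrase is extracted from inside a wh-island (introduced by "whether"), which blocks movement.
In B, the extraction path crosses only that-complement boundaries, which are transparent.
So B is grammatical.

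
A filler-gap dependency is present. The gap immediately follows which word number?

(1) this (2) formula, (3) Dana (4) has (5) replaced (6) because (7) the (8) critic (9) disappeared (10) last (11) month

5

The displaced element is "this formula" (word 2).
It functions as the direct object of "replaced", so the gap sits immediately after word 5 ("replaced").
Base order: Dana has replaced this formula because the critic disappeared last month.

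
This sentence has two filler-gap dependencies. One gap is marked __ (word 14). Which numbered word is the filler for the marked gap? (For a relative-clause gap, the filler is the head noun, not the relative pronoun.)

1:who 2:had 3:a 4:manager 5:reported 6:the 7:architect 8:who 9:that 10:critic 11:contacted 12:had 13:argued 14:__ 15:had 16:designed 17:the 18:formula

The marked gap is the subject of "designed".
Its filler is the fronted wh-phrase "who", at word 1.
(The other dependency links word 7 to a gap after word 11.)

1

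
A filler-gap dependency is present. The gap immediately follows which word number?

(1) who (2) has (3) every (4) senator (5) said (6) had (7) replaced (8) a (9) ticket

The displaced element is "who" (word 1).
It is linked across 1 clause boundary (Ø).
It functions as the subject of "replaced", so the gap sits immediately after word 5 ("said").
Base order: Every senator has said that who had replaced a ticket.

5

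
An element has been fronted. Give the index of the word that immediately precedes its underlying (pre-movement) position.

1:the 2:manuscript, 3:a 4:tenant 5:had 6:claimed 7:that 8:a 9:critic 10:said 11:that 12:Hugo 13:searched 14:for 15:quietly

The displaced element is "the manuscript" (word 2).
It is linked across 2 clause boundaries (that → that).
It functions as the object of the preposition "for" of "searched", so the gap sits immediately after word 14 ("for").
Base order: A tenant had claimed that a critic said that Hugo searched for the manuscript quietly.

14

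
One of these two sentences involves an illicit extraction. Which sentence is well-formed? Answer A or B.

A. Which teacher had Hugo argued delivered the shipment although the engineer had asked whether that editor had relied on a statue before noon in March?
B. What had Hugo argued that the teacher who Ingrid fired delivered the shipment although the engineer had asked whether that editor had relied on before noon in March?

In B, the wh-phrase is extracted from inside an adjunct island (introduced by "although"), which blocks movement.
In A, the extraction path crosses only that-complement boundaries, which are transparent.
So A is grammatical.

A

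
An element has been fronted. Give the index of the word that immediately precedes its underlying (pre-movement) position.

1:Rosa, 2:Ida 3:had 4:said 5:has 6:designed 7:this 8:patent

4

The displaced element is "Rosa" (word 1).
It is linked across 1 clause boundary (Ø).
It functions as the subject of "designed", so the gap sits immediately after word 4 ("said").
Base order: Ida had said Rosa has designed this patent.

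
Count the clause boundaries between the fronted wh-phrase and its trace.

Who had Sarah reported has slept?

"who" is extracted from the subject of "slept".
Boundaries crossed, outermost first: [Ø] — 1 in total.

1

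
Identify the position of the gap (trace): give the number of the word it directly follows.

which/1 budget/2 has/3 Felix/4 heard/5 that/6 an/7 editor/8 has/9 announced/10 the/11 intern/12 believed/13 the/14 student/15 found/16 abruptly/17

16

The displaced element is "which budget" (word 2).
It is linked across 3 clause boundaries (that → Ø → Ø).
It functions as the direct object of "found", so the gap sits immediately after word 16 ("found").
Base order: Felix has heard that an editor has announced the intern believed the student found which budget abruptly.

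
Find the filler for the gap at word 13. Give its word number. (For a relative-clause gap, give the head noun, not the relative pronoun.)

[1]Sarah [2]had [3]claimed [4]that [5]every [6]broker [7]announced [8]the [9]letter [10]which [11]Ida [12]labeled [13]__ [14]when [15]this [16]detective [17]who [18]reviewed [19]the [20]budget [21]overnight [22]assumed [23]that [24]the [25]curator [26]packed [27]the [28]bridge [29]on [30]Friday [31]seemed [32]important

9

The gap at 13 is the object of "labeled", inside a relative clause.
The relative pronoun is "which" (word 10); it is bound by the head noun immediately before it.
Its filler is the head noun "letter", at word 9.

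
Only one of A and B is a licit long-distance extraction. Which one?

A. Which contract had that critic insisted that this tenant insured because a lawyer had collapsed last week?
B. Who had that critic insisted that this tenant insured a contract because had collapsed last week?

A

In B, the wh-phrase is extracted from inside an adjunct island (introduced by "because"), which blocks movement.
In A, the extraction path crosses only that-complement boundaries, which are transparent.
So A is grammatical.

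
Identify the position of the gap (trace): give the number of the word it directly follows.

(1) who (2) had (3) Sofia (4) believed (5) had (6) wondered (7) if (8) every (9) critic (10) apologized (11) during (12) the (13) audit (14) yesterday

4

The displaced element is "who" (word 1).
It is linked across 1 clause boundary (Ø).
It functions as the subject of "wondered", so the gap sits immediately after word 4 ("believed").
Base order: Sofia had believed that who had wondered if every critic apologized during the audit yesterday.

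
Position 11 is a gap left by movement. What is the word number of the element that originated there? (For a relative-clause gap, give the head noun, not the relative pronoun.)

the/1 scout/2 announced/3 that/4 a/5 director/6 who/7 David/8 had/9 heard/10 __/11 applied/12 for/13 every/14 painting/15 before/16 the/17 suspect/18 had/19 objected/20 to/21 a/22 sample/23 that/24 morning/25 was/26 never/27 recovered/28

6

The gap at 11 is the subject of "applied", inside a relative clause.
The relative pronoun is "who" (word 7); it is bound by the head noun immediately before it.
Its filler is the head noun "director", at word 6.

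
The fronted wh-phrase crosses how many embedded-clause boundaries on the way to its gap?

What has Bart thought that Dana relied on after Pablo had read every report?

1

"what" is extracted from the PP object of "relied".
Boundaries crossed, outermost first: [that] — 1 in total.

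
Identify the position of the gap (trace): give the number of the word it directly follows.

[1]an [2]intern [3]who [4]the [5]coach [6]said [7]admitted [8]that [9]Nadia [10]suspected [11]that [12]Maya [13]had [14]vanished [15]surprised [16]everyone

The displaced element is "an intern" (word 2).
It is linked across 1 clause boundary (Ø).
It functions as the subject of "admitted", so the gap sits immediately after word 6 ("said").
Base order: The coach said that an intern admitted that Nadia suspected that Maya had vanished.

6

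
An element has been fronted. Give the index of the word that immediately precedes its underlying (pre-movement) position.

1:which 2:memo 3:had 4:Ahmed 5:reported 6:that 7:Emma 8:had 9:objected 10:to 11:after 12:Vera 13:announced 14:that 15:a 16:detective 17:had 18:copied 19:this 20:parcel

The displaced element is "which memo" (word 2).
It is linked across 1 clause boundary (that).
It functions as the object of the preposition "to" of "objected", so the gap sits immediately after word 10 ("to").
Base order: Ahmed had reported that Emma had objected to which memo after Vera announced that a detective had copied this parcel.

10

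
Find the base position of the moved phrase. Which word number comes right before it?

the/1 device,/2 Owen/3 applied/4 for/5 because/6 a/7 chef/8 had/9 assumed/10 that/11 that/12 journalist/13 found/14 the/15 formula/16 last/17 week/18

5

The displaced element is "the device" (word 2).
It functions as the object of the preposition "for" of "applied", so the gap sits immediately after word 5 ("for").
Base order: Owen applied for the device because a chef had assumed that that journalist found the formula last week.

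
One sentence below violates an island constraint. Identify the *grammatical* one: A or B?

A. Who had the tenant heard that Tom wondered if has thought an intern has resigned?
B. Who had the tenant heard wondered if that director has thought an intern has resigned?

In A, the wh-phrase is extracted from inside a wh-island (introduced by "if"), which blocks movement.
In B, the extraction path crosses only that-complement boundaries, which are transparent.
So B is grammatical.

B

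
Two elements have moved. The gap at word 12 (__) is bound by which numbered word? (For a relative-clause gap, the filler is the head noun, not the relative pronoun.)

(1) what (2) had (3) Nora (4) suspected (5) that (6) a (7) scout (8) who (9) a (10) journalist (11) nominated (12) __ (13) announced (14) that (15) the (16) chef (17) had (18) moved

7

The marked gap is inside the relative clause, the direct object of "nominated".
Its filler is the head noun "scout" (via "who"), at word 7.
(The other dependency links word 1 to a gap after word 18.)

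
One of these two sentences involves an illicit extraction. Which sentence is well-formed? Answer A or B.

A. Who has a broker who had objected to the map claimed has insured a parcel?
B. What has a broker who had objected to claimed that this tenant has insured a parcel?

In B, the wh-phrase is extracted from inside a complex-NP island (relative clause) (introduced by "who"), which blocks movement.
In A, the extraction path crosses only that-complement boundaries, which are transparent.
So A is grammatical.

A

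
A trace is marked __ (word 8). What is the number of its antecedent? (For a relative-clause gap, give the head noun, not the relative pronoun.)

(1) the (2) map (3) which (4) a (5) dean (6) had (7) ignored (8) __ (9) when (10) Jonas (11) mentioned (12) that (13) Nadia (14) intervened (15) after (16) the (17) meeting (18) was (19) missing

2

The gap at 8 is the object of "ignored", inside a relative clause.
The relative pronoun is "which" (word 3); it is bound by the head noun immediately before it.
Its filler is the head noun "map", at word 2.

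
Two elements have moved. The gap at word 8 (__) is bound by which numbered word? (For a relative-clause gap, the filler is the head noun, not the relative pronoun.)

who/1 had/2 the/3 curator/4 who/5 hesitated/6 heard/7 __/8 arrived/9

The marked gap is the subject of "arrived".
Its filler is the fronted wh-phrase "who", at word 1.
(The other dependency links word 4 to a gap after word 5.)

1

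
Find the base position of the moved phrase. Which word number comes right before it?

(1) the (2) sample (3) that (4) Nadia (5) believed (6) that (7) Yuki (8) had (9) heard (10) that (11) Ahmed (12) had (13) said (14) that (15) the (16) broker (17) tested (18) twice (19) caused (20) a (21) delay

The displaced element is "the sample" (word 2).
It is linked across 3 clause boundaries (that → that → that).
It functions as the direct object of "tested", so the gap sits immediately after word 17 ("tested").
Base order: Nadia believed that Yuki had heard that Ahmed had said that the broker tested the sample twice.

17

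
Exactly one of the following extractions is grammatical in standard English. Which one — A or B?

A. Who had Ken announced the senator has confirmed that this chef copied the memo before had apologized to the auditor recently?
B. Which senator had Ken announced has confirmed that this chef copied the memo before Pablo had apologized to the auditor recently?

B

In A, the wh-phrase is extracted from inside an adjunct island (introduced by "before"), which blocks movement.
In B, the extraction path crosses only that-complement boundaries, which are transparent.
So B is grammatical.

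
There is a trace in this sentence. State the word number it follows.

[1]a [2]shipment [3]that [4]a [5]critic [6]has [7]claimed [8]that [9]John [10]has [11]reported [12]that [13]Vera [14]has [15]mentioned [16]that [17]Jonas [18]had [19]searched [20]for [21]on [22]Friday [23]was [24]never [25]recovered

20

The displaced element is "a shipment" (word 2).
It is linked across 3 clause boundaries (that → that → that).
It functions as the object of the preposition "for" of "searched", so the gap sits immediately after word 20 ("for").
Base order: A critic has claimed that John has reported that Vera has mentioned that Jonas had searched for a shipment on Friday.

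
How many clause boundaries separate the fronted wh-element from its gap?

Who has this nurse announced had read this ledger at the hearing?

"who" is extracted from the subject of "read".
Boundaries crossed, outermost first: [Ø] — 1 in total.

1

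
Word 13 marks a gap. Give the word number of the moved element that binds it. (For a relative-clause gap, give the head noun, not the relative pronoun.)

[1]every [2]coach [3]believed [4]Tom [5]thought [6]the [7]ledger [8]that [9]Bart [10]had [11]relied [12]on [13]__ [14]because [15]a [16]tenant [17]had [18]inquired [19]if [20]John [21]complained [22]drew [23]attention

The gap at 13 is the prepositional object of "relied", inside a relative clause.
The relative pronoun is "that" (word 8); it is bound by the head noun immediately before it.
Its filler is the head noun "ledger", at word 7.

7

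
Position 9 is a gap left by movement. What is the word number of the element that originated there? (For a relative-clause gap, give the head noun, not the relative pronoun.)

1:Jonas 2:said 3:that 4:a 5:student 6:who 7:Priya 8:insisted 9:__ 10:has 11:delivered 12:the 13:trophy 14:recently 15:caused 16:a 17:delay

The gap at 9 is the subject of "delivered", inside a relative clause.
The relative pronoun is "who" (word 6); it is bound by the head noun immediately before it.
Its filler is the head noun "student", at word 5.

5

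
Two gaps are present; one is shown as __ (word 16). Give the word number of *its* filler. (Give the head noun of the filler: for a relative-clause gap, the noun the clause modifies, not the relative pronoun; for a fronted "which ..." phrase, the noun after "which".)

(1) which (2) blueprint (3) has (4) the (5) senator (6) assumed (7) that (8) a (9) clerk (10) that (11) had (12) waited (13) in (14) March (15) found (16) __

The marked gap is the direct object of "found".
Its filler is the fronted wh-phrase "which blueprint", at word 2.
(The other dependency links word 9 to a gap after word 10.)

2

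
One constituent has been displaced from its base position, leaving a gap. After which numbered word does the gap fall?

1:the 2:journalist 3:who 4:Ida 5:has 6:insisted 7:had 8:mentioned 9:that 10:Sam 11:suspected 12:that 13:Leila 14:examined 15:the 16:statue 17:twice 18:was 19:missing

The displaced element is "the journalist" (word 2).
It is linked across 1 clause boundary (Ø).
It functions as the subject of "mentioned", so the gap sits immediately after word 6 ("insisted").
Base order: Ida has insisted that the journalist had mentioned that Sam suspected that Leila examined the statue twice.

6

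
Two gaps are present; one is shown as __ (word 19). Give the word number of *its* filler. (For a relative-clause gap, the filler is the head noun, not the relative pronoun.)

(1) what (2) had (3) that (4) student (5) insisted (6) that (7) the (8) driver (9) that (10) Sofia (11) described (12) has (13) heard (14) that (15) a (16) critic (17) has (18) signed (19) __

The marked gap is the direct object of "signed".
Its filler is the fronted wh-phrase "what", at word 1.
(The other dependency links word 8 to a gap after word 11.)

1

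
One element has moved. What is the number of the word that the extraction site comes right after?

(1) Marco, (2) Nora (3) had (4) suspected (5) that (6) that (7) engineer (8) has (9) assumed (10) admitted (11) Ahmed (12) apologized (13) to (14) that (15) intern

The displaced element is "Marco" (word 1).
It is linked across 2 clause boundaries (that → Ø).
It functions as the subject of "admitted", so the gap sits immediately after word 9 ("assumed").
Base order: Nora had suspected that that engineer has assumed Marco admitted Ahmed apologized to that intern.

9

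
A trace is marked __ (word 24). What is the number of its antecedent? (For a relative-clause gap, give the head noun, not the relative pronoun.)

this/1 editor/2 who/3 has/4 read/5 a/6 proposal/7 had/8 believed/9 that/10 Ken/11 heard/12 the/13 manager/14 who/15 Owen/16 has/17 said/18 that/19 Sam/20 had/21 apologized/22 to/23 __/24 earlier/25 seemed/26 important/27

14

The gap at 24 is the prepositional object of "apologized", inside a relative clause.
The relative pronoun is "who" (word 15); it is bound by the head noun immediately before it.
Its filler is the head noun "manager", at word 14.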